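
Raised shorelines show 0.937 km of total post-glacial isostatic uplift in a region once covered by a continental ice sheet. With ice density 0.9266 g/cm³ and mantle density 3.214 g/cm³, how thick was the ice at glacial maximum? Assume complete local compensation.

3.25 km

u = t ρ_ice/ρ_m → t = u ρ_m/ρ_ice = 0.937 km × 3.214/0.9266 = 3.25 km.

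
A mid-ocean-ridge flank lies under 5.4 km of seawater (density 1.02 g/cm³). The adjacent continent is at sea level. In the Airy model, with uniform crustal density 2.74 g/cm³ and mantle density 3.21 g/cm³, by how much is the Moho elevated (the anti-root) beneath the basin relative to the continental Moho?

In Airy isostatic equilibrium: replacing crust with seawater at the top is compensated by replacing crust with mantle at the base: d (ρ_c − ρ_w) = a (ρ_m − ρ_c).
a = d (ρ_c − ρ_w)/(ρ_m − ρ_c) = 5.4 km × 1.72/0.47 = 19.8 km.

19.8 km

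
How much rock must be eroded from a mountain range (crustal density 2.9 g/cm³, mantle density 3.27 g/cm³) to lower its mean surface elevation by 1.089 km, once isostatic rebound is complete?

Net drop Δ = e − u = e − e ρ_c/ρ_m = e (ρ_m − ρ_c)/ρ_m.
e = Δ ρ_m/(ρ_m − ρ_c) = 1.089 km × 3.27/0.37 = 9.62 km.

9.62 km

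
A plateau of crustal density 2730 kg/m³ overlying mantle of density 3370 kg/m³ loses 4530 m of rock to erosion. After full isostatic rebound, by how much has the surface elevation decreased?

Rebound u = e ρ_c/ρ_m = 4530 m × 2730/3370 = 3670 m.
Net surface drop = e − u = 4530 m − 3670 m = e (ρ_m − ρ_c)/ρ_m = 860 m.

860 m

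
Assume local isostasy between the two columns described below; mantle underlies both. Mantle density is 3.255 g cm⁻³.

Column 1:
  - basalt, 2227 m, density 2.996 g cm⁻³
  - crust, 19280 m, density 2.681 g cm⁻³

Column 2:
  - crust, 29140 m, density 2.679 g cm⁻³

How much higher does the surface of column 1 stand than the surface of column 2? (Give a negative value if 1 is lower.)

For any compensation level in the mantle, the mantle terms cancel and isostasy reduces to e = (Σt_1 − Σt_2) − (Σ(ρt)_1 − Σ(ρt)_2) / ρ_m.
Σt_1 = 21507 m; Σt_2 = 29140 m; Σ(ρt)_1 = 58361.772; Σ(ρt)_2 = 78066.06 (in m·g cm⁻³).
e = (21507 − 29140) − (58361.772 − 78066.06) / 3.255 = −1580 m.

−1580 m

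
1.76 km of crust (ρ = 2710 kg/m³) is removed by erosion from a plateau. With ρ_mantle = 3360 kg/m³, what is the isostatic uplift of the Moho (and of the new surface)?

1.42 km

Unloading: uplift u = e ρ_c/ρ_m = 1.76 km × 2710/3360 = 1.42 km.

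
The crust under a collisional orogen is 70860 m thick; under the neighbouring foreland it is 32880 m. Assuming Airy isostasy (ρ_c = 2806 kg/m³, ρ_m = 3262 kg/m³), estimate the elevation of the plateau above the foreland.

5310 m

Excess crust Δ = 70860 m − 32880 m = 37980 m, split between elevation h and root r with h + r = Δ.
Airy balance ρ_c h = (ρ_m − ρ_c) r gives r = h ρ_c/(ρ_m − ρ_c), so h (1 + ρ_c/(ρ_m − ρ_c)) = Δ, i.e. h = Δ (ρ_m − ρ_c)/ρ_m.
h = 37980 m × 456/3262 = 5310 m.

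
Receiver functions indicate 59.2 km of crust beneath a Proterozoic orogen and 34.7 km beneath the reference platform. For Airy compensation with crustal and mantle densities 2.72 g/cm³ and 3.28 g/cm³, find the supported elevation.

Excess crust Δ = 59.2 km − 34.7 km = 24.5 km, split between elevation h and root r with h + r = Δ.
Airy balance ρ_c h = (ρ_m − ρ_c) r gives r = h ρ_c/(ρ_m − ρ_c), so h (1 + ρ_c/(ρ_m − ρ_c)) = Δ, i.e. h = Δ (ρ_m − ρ_c)/ρ_m.
h = 24.5 km × 0.56/3.28 = 4.18 km.

4.18 km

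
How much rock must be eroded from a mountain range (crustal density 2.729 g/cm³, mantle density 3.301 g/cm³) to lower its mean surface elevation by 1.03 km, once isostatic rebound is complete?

Net drop Δ = e − u = e − e ρ_c/ρ_m = e (ρ_m − ρ_c)/ρ_m.
e = Δ ρ_m/(ρ_m − ρ_c) = 1.03 km × 3.301/0.572 = 5.94 km.

5.94 km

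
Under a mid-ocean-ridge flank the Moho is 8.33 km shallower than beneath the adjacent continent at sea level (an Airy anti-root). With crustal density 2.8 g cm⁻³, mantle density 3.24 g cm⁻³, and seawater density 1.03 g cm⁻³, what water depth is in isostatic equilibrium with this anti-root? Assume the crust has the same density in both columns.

2.07 km

Replacing a thickness d of crust by seawater at the top must be balanced by replacing crust with mantle at the base: d (ρ_c − ρ_w) = a (ρ_m − ρ_c).
d = a (ρ_m − ρ_c)/(ρ_c − ρ_w) = 8.33 km × 0.44/1.77 = 2.07 km.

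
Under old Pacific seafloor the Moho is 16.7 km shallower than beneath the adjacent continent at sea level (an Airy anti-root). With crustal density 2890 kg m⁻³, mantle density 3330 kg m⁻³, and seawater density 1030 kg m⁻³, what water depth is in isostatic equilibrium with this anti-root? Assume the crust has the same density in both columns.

3.95 km

Replacing a thickness d of crust by seawater at the top must be balanced by replacing crust with mantle at the base: d (ρ_c − ρ_w) = a (ρ_m − ρ_c).
d = a (ρ_m − ρ_c)/(ρ_c − ρ_w) = 16.7 km × 440/1860 = 3.95 km.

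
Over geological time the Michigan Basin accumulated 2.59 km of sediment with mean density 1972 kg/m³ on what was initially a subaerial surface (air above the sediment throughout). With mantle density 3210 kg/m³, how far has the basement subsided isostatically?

1.59 km

Subaerial load: s = t ρ_sed / ρ_m = 2.59 km × 1972/3210 = 1.59 km.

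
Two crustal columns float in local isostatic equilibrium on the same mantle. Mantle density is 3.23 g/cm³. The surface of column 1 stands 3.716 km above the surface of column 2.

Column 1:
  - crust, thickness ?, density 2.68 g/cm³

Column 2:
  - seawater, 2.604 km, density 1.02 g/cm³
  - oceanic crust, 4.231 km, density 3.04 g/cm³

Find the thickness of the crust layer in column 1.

Take the compensation level at the base of the deeper column (depth z_c below the surface of column 1) and equate Σ ρ_i t_i down to z_c; mantle fills any gap and the z_c terms cancel.
Column 1: x×2.68 + (z_c − 0 − x)×3.23
Column 2: 3.716×0 + 2.604×1.02 + 4.231×3.04 + (z_c − 3.716 − 6.835)×3.23
The z_c×3.23 term appears on both sides and cancels. Collect the known terms of each column as K = Σ(ρt)_known − 3.23 × (depth of known layers): K_1 = 0 − 3.23×0 = 0; K_2 = 15.51832 − 3.23×(3.716 + 6.835) = −18.56141.
Balance: K_1 − x×(3.23 − 2.68) = K_2, so x = (K_1 − K_2)/(3.23 − 2.68) = 18.5614/0.55 = 33.7 km.

33.7 km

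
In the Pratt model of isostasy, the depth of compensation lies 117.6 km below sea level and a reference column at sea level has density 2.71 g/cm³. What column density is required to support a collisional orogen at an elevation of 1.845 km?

Pratt balance: ρ_ref D = ρ (D + h).
ρ = ρ_ref D/(D + h) = 2.71 × 117.6 km/(117.6 km + 1.845 km) = 2.67 g/cm³.

2.67 g/cm³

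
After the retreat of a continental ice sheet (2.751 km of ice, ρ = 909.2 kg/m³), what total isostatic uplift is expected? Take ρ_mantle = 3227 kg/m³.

0.775 km

Removing the load lets mantle flow back in; uplift u satisfies ρ_ice t = ρ_m u.
u = t ρ_ice/ρ_m = 2.751 km × 909.2/3227 = 0.775 km.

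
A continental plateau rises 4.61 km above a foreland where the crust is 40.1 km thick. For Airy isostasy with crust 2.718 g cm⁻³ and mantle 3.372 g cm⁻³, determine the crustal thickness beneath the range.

Root depth r = h ρ_c / (ρ_m − ρ_c) = 4.61 km × 2.718 / 0.654 = 19.16 km.
Total thickness = T + h + r = 40.1 km + 4.61 km + 19.16 km = 63.9 km.

63.9 km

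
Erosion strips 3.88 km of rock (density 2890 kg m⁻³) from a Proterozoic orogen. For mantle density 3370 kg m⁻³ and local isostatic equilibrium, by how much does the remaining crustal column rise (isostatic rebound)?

Unloading: uplift u = e ρ_c/ρ_m = 3.88 km × 2890/3370 = 3.33 km.

3.33 km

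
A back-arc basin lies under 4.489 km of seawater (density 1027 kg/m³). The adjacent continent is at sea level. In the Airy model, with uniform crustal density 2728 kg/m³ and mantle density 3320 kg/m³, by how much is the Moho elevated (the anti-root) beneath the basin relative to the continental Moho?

12.9 km

Equating mass per unit area of the two columns: replacing crust with seawater at the top is compensated by replacing crust with mantle at the base: d (ρ_c − ρ_w) = a (ρ_m − ρ_c).
a = d (ρ_c − ρ_w)/(ρ_m − ρ_c) = 4.489 km × 1701/592 = 12.9 km.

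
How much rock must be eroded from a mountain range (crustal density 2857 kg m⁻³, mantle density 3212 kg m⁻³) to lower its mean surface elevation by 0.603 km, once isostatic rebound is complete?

5.46 km

Net drop Δ = e − u = e − e ρ_c/ρ_m = e (ρ_m − ρ_c)/ρ_m.
e = Δ ρ_m/(ρ_m − ρ_c) = 0.603 km × 3212/355 = 5.46 km.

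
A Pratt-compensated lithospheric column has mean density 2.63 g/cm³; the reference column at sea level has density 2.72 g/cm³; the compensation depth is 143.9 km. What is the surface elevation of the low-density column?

4.92 km

ρ_ref D = ρ (D + h) → h = D (ρ_ref − ρ)/ρ.
h = 143.9 km × (2.72 − 2.63)/2.63 = 4.92 km.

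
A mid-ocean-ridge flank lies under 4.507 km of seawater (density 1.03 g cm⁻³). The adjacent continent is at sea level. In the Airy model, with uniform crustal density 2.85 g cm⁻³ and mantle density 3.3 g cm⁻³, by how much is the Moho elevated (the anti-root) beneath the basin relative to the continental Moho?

Equating mass per unit area of the two columns: replacing crust with seawater at the top is compensated by replacing crust with mantle at the base: d (ρ_c − ρ_w) = a (ρ_m − ρ_c).
a = d (ρ_c − ρ_w)/(ρ_m − ρ_c) = 4.507 km × 1.82/0.45 = 18.2 km.

18.2 km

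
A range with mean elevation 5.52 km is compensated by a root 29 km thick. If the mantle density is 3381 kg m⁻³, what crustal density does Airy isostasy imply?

ρ_c h = (ρ_m − ρ_c) r → ρ_c (h + r) = ρ_m r → ρ_c = ρ_m r / (h + r).
ρ_c = 3381 × 29 km / (5.52 km + 29 km) = 2840 kg m⁻³.

2840 kg m⁻³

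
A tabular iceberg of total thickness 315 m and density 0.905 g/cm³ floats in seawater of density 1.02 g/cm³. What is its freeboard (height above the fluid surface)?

35.5 m

Floating equilibrium: submerged depth d = t ρ_obj/ρ_fluid = 315 m × 0.905/1.02 = 279.5 m.
Freeboard = t − d = 315 m − 279.5 m = 35.5 m.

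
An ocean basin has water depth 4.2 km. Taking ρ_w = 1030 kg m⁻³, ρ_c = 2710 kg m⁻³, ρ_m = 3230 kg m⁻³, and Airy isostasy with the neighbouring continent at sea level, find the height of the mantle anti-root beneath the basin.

By Archimedes' principle applied to the lithosphere: replacing crust with seawater at the top is compensated by replacing crust with mantle at the base: d (ρ_c − ρ_w) = a (ρ_m − ρ_c).
a = d (ρ_c − ρ_w)/(ρ_m − ρ_c) = 4.2 km × 1680/520 = 13.6 km.

13.6 km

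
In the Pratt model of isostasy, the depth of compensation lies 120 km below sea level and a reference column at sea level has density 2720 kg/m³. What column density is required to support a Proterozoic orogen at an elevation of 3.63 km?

2640 kg/m³

Pratt balance: ρ_ref D = ρ (D + h).
ρ = ρ_ref D/(D + h) = 2720 × 120 km/(120 km + 3.63 km) = 2640 kg/m³.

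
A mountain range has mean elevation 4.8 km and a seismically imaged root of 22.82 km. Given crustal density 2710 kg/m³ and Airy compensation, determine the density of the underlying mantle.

3280 kg/m³

Airy balance: ρ_c h = (ρ_m − ρ_c) r → ρ_m = ρ_c (1 + h/r).
ρ_m = 2710 × (1 + 4.8 km/22.82 km) = 3280 kg/m³.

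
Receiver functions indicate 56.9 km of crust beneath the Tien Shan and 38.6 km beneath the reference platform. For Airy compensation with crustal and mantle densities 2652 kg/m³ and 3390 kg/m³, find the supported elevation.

Excess crust Δ = 56.9 km − 38.6 km = 18.3 km, split between elevation h and root r with h + r = Δ.
Airy balance ρ_c h = (ρ_m − ρ_c) r gives r = h ρ_c/(ρ_m − ρ_c), so h (1 + ρ_c/(ρ_m − ρ_c)) = Δ, i.e. h = Δ (ρ_m − ρ_c)/ρ_m.
h = 18.3 km × 738/3390 = 3.98 km.

3.98 km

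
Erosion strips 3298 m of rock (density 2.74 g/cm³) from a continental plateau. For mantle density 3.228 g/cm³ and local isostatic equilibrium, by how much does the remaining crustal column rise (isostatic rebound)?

Unloading: uplift u = e ρ_c/ρ_m = 3298 m × 2.74/3.228 = 2800 m.

2800 m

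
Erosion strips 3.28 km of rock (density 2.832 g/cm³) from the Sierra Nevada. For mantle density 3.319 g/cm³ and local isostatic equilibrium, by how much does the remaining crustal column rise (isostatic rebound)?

Unloading: uplift u = e ρ_c/ρ_m = 3.28 km × 2.832/3.319 = 2.8 km.

2.8 km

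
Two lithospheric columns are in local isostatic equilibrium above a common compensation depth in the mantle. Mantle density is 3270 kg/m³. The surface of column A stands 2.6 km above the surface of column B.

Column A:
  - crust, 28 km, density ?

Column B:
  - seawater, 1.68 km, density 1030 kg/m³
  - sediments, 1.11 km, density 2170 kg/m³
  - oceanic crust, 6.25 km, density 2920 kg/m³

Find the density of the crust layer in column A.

Take the compensation level at the base of the deeper column (depth z_c below the surface of column A) and equate Σ ρ_i t_i down to z_c; mantle fills any gap and the z_c terms cancel.
Column A: 28×ρ + (z_c − 28)×3270
Column B: 2.6×0 + 1.68×1030 + 1.11×2170 + 6.25×2920 + (z_c − 2.6 − 9.04)×3270
The z_c×3270 term appears on both sides and cancels. Collect the known terms of each column as K = Σ(ρt)_known − 3270 × (depth of known layers): K_A = 0 − 3270×28 = −91560; K_B = 22389.1 − 3270×(2.6 + 9.04) = −15673.7.
Balance: K_A + 28×ρ = K_B, so ρ = (K_B − K_A)/28 = 75886.3/28 = 2710 kg/m³.

2710 kg/m³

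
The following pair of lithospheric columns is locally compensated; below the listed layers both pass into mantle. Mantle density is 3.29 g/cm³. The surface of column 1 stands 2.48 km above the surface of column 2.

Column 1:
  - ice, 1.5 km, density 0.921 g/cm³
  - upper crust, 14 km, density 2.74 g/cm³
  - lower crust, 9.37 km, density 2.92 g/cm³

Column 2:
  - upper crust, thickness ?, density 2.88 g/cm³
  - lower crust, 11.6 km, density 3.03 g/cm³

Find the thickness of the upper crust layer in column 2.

8.65 km

Take the compensation level at the base of the deeper column (depth z_c below the surface of column 1) and equate Σ ρ_i t_i down to z_c; mantle fills any gap and the z_c terms cancel.
Column 1: 1.5×0.921 + 14×2.74 + 9.37×2.92 + (z_c − 24.87)×3.29
Column 2: 2.48×0 + x×2.88 + 11.6×3.03 + (z_c − 2.48 − 11.6 − x)×3.29
The z_c×3.29 term appears on both sides and cancels. Collect the known terms of each column as K = Σ(ρt)_known − 3.29 × (depth of known layers): K_1 = 67.1019 − 3.29×24.87 = −14.7204; K_2 = 35.148 − 3.29×(2.48 + 11.6) = −11.1752.
Balance: K_1 = K_2 − x×(3.29 − 2.88), so x = (K_2 − K_1)/(3.29 − 2.88) = 3.5452/0.41 = 8.65 km.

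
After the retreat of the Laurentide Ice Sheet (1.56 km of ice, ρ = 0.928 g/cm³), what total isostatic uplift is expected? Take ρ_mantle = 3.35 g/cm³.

0.432 km

Removing the load lets mantle flow back in; uplift u satisfies ρ_ice t = ρ_m u.
u = t ρ_ice/ρ_m = 1.56 km × 0.928/3.35 = 0.432 km.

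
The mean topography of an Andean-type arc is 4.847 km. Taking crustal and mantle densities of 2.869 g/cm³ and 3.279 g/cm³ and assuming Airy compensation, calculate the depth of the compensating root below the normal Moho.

33.9 km

By Archimedes' principle applied to the lithosphere: the weight of the topography is balanced by the buoyancy of the root, ρ_c h = (ρ_m − ρ_c) r.
r = h · ρ_c / (ρ_m − ρ_c) = 4.847 km × 2.869 / (3.279 − 2.869) = 33.9 km.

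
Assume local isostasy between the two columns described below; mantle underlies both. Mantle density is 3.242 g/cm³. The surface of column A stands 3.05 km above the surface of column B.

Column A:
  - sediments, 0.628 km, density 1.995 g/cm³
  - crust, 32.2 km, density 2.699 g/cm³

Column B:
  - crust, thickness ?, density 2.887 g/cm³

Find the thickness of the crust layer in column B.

23.6 km

Take the compensation level at the base of the deeper column (depth z_c below the surface of column A) and equate Σ ρ_i t_i down to z_c; mantle fills any gap and the z_c terms cancel.
Column A: 0.628×1.995 + 32.2×2.699 + (z_c − 32.828)×3.242
Column B: 3.05×0 + x×2.887 + (z_c − 3.05 − 0 − x)×3.242
The z_c×3.242 term appears on both sides and cancels. Collect the known terms of each column as K = Σ(ρt)_known − 3.242 × (depth of known layers): K_A = 88.16066 − 3.242×32.828 = −18.267716; K_B = 0 − 3.242×(3.05 + 0) = −9.8881.
Balance: K_A = K_B − x×(3.242 − 2.887), so x = (K_B − K_A)/(3.242 − 2.887) = 8.37962/0.355 = 23.6 km.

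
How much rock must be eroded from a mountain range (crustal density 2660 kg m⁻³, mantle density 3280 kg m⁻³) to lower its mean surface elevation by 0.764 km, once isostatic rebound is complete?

4.04 km

Net drop Δ = e − u = e − e ρ_c/ρ_m = e (ρ_m − ρ_c)/ρ_m.
e = Δ ρ_m/(ρ_m − ρ_c) = 0.764 km × 3280/620 = 4.04 km.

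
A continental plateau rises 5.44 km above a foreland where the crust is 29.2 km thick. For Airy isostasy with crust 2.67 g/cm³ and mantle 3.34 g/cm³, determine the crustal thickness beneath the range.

56.3 km

Root depth r = h ρ_c / (ρ_m − ρ_c) = 5.44 km × 2.67 / 0.67 = 21.68 km.
Total thickness = T + h + r = 29.2 km + 5.44 km + 21.68 km = 56.3 km.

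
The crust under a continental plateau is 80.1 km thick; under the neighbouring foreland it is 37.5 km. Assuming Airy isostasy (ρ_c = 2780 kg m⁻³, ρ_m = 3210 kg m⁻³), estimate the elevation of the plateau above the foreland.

5.71 km

Excess crust Δ = 80.1 km − 37.5 km = 42.6 km, split between elevation h and root r with h + r = Δ.
Airy balance ρ_c h = (ρ_m − ρ_c) r gives r = h ρ_c/(ρ_m − ρ_c), so h (1 + ρ_c/(ρ_m − ρ_c)) = Δ, i.e. h = Δ (ρ_m − ρ_c)/ρ_m.
h = 42.6 km × 430/3210 = 5.71 km.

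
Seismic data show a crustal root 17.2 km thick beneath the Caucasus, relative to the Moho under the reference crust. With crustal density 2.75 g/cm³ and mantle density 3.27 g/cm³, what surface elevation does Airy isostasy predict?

3.25 km

By Archimedes' principle applied to the lithosphere: ρ_c h = (ρ_m − ρ_c) r.
h = r (ρ_m − ρ_c) / ρ_c = 17.2 km × (3.27 − 2.75) / 2.75 = 3.25 km.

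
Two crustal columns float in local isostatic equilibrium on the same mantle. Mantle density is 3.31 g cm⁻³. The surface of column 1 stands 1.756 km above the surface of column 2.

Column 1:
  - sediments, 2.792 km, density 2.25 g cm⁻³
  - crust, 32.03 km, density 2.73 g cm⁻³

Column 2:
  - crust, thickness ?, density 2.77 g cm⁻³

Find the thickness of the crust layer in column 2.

Take the compensation level at the base of the deeper column (depth z_c below the surface of column 1) and equate Σ ρ_i t_i down to z_c; mantle fills any gap and the z_c terms cancel.
Column 1: 2.792×2.25 + 32.03×2.73 + (z_c − 34.822)×3.31
Column 2: 1.756×0 + x×2.77 + (z_c − 1.756 − 0 − x)×3.31
The z_c×3.31 term appears on both sides and cancels. Collect the known terms of each column as K = Σ(ρt)_known − 3.31 × (depth of known layers): K_1 = 93.7239 − 3.31×34.822 = −21.53692; K_2 = 0 − 3.31×(1.756 + 0) = −5.81236.
Balance: K_1 = K_2 − x×(3.31 − 2.77), so x = (K_2 − K_1)/(3.31 − 2.77) = 15.7246/0.54 = 29.1 km.

29.1 km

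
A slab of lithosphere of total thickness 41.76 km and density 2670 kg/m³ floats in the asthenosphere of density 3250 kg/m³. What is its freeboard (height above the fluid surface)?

7.45 km

Floating equilibrium: submerged depth d = t ρ_obj/ρ_fluid = 41.76 km × 2670/3250 = 34.31 km.
Freeboard = t − d = 41.76 km − 34.31 km = 7.45 km.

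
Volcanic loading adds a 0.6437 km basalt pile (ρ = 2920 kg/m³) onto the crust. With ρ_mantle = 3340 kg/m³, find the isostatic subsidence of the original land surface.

0.563 km

Subaerial loading: s = t ρ_load / ρ_m.
s = 0.6437 km × 2920/3340 = 0.563 km.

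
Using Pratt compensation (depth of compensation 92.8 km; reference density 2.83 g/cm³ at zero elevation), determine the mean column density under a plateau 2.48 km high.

Pratt balance: ρ_ref D = ρ (D + h).
ρ = ρ_ref D/(D + h) = 2.83 × 92.8 km/(92.8 km + 2.48 km) = 2.76 g/cm³.

2.76 g/cm³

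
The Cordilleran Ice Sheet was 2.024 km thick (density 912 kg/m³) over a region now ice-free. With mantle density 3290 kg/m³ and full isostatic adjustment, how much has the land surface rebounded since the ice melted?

Removing the load lets mantle flow back in; uplift u satisfies ρ_ice t = ρ_m u.
u = t ρ_ice/ρ_m = 2.024 km × 912/3290 = 0.561 km.

0.561 km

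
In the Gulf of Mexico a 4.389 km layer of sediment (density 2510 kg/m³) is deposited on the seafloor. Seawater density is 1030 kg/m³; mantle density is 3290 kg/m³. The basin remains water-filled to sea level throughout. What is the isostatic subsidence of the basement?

2.87 km

Submarine loading: the sediment displaces seawater, and the subsidence is in turn flooded, so s (ρ_m − ρ_w) = t (ρ_sed − ρ_w).
s = 4.389 km × (2510 − 1030) / (3290 − 1030) = 2.87 km.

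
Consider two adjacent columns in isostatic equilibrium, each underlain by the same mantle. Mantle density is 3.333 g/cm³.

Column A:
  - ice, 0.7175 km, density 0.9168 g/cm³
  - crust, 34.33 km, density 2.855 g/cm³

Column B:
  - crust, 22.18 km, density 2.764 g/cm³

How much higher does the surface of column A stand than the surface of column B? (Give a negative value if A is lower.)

1.66 km

For any compensation level in the mantle, the mantle terms cancel and isostasy reduces to e = (Σt_A − Σt_B) − (Σ(ρt)_A − Σ(ρt)_B) / ρ_m.
Σt_A = 35.0475 km; Σt_B = 22.18 km; Σ(ρt)_A = 98.669954; Σ(ρt)_B = 61.30552 (in km·g/cm³).
e = (35.0475 − 22.18) − (98.669954 − 61.30552) / 3.333 = 1.66 km.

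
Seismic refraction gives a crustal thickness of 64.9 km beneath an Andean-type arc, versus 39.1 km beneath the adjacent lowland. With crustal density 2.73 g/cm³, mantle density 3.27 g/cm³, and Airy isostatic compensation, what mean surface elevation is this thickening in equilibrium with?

4.26 km

Excess crust Δ = 64.9 km − 39.1 km = 25.8 km, split between elevation h and root r with h + r = Δ.
Airy balance ρ_c h = (ρ_m − ρ_c) r gives r = h ρ_c/(ρ_m − ρ_c), so h (1 + ρ_c/(ρ_m − ρ_c)) = Δ, i.e. h = Δ (ρ_m − ρ_c)/ρ_m.
h = 25.8 km × 0.54/3.27 = 4.26 km.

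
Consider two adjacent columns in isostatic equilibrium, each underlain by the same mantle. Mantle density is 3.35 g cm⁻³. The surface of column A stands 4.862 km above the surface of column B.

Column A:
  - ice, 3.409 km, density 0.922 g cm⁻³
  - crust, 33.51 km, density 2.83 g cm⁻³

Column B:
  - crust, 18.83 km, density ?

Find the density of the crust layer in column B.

2.85 g cm⁻³

Take the compensation level at the base of the deeper column (depth z_c below the surface of column A) and equate Σ ρ_i t_i down to z_c; mantle fills any gap and the z_c terms cancel.
Column A: 3.409×0.922 + 33.51×2.83 + (z_c − 36.919)×3.35
Column B: 4.862×0 + 18.83×ρ + (z_c − 4.862 − 18.83)×3.35
The z_c×3.35 term appears on both sides and cancels. Collect the known terms of each column as K = Σ(ρt)_known − 3.35 × (depth of known layers): K_A = 97.976398 − 3.35×36.919 = −25.702252; K_B = 0 − 3.35×(4.862 + 18.83) = −79.3682.
Balance: K_A = K_B + 18.83×ρ, so ρ = (K_A − K_B)/18.83 = 53.6659/18.83 = 2.85 g cm⁻³.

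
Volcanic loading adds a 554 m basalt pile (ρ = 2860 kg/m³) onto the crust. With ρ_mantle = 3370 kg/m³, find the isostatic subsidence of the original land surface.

Subaerial loading: s = t ρ_load / ρ_m.
s = 554 m × 2860/3370 = 470 m.

470 m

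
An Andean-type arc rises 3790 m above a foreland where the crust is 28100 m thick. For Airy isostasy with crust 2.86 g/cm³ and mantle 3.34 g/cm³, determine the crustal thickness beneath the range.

54500 m

Root depth r = h ρ_c / (ρ_m − ρ_c) = 3790 m × 2.86 / 0.48 = 22580 m.
Total thickness = T + h + r = 28100 m + 3790 m + 22580 m = 54500 m.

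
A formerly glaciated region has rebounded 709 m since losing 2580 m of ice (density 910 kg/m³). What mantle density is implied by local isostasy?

3310 kg/m³

ρ_m = ρ_ice t / u = 910 × 2580 m/709 m = 3310 kg/m³.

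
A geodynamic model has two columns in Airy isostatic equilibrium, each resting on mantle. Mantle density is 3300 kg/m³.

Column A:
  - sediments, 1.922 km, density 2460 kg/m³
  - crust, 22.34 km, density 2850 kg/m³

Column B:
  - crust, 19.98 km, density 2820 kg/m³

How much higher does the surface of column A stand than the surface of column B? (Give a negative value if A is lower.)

For any compensation level in the mantle, the mantle terms cancel and isostasy reduces to e = (Σt_A − Σt_B) − (Σ(ρt)_A − Σ(ρt)_B) / ρ_m.
Σt_A = 24.262 km; Σt_B = 19.98 km; Σ(ρt)_A = 68397.12; Σ(ρt)_B = 56343.6 (in km·kg/m³).
e = (24.262 − 19.98) − (68397.12 − 56343.6) / 3300 = 0.629 km.

0.629 km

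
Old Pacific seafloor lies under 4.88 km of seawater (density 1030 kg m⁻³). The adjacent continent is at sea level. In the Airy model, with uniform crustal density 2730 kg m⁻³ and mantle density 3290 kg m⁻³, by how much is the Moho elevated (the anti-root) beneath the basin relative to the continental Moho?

Isostatic balance requires: replacing crust with seawater at the top is compensated by replacing crust with mantle at the base: d (ρ_c − ρ_w) = a (ρ_m − ρ_c).
a = d (ρ_c − ρ_w)/(ρ_m − ρ_c) = 4.88 km × 1700/560 = 14.8 km.

14.8 km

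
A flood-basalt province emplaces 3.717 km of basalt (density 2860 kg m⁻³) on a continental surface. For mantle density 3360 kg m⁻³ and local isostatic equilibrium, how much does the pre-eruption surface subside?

3.16 km

Subaerial loading: s = t ρ_load / ρ_m.
s = 3.717 km × 2860/3360 = 3.16 km.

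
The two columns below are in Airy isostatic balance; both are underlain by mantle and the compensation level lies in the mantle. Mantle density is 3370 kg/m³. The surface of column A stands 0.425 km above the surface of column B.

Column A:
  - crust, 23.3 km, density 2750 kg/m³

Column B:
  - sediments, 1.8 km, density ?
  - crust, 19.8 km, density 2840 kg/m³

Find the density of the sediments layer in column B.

1970 kg/m³

Take the compensation level at the base of the deeper column (depth z_c below the surface of column A) and equate Σ ρ_i t_i down to z_c; mantle fills any gap and the z_c terms cancel.
Column A: 23.3×2750 + (z_c − 23.3)×3370
Column B: 0.425×0 + 1.8×ρ + 19.8×2840 + (z_c − 0.425 − 21.6)×3370
The z_c×3370 term appears on both sides and cancels. Collect the known terms of each column as K = Σ(ρt)_known − 3370 × (depth of known layers): K_A = 64075 − 3370×23.3 = −14446; K_B = 56232 − 3370×(0.425 + 21.6) = −17992.25.
Balance: K_A = K_B + 1.8×ρ, so ρ = (K_A − K_B)/1.8 = 3546.25/1.8 = 1970 kg/m³.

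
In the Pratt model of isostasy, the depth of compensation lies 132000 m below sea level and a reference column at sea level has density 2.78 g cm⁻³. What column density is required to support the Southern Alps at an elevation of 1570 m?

Pratt balance: ρ_ref D = ρ (D + h).
ρ = ρ_ref D/(D + h) = 2.78 × 132000 m/(132000 m + 1570 m) = 2.75 g cm⁻³.

2.75 g cm⁻³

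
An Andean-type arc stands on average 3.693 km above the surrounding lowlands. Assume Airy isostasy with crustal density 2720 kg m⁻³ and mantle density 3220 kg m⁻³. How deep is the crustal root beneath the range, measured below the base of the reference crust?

By Archimedes' principle applied to the lithosphere: the weight of the topography is balanced by the buoyancy of the root, ρ_c h = (ρ_m − ρ_c) r.
r = h · ρ_c / (ρ_m − ρ_c) = 3.693 km × 2720 / (3220 − 2720) = 20.1 km.

20.1 km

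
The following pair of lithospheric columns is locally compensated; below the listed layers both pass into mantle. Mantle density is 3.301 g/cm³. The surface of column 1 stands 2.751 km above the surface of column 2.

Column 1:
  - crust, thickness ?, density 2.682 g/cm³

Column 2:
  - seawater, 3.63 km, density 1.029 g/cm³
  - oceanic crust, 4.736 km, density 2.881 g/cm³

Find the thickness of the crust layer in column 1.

31.2 km

Take the compensation level at the base of the deeper column (depth z_c below the surface of column 1) and equate Σ ρ_i t_i down to z_c; mantle fills any gap and the z_c terms cancel.
Column 1: x×2.682 + (z_c − 0 − x)×3.301
Column 2: 2.751×0 + 3.63×1.029 + 4.736×2.881 + (z_c − 2.751 − 8.366)×3.301
The z_c×3.301 term appears on both sides and cancels. Collect the known terms of each column as K = Σ(ρt)_known − 3.301 × (depth of known layers): K_1 = 0 − 3.301×0 = 0; K_2 = 17.379686 − 3.301×(2.751 + 8.366) = −19.317531.
Balance: K_1 − x×(3.301 − 2.682) = K_2, so x = (K_1 − K_2)/(3.301 − 2.682) = 19.3175/0.619 = 31.2 km.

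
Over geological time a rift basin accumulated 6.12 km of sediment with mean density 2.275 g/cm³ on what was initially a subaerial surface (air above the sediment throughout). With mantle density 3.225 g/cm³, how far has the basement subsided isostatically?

4.32 km

Subaerial load: s = t ρ_sed / ρ_m = 6.12 km × 2.275/3.225 = 4.32 km.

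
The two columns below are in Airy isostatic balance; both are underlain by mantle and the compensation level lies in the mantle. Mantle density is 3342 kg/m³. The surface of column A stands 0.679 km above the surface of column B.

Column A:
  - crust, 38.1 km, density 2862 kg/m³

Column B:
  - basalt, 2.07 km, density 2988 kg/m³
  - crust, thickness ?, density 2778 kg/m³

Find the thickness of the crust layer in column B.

Take the compensation level at the base of the deeper column (depth z_c below the surface of column A) and equate Σ ρ_i t_i down to z_c; mantle fills any gap and the z_c terms cancel.
Column A: 38.1×2862 + (z_c − 38.1)×3342
Column B: 0.679×0 + 2.07×2988 + x×2778 + (z_c − 0.679 − 2.07 − x)×3342
The z_c×3342 term appears on both sides and cancels. Collect the known terms of each column as K = Σ(ρt)_known − 3342 × (depth of known layers): K_A = 109042.2 − 3342×38.1 = −18288; K_B = 6185.16 − 3342×(0.679 + 2.07) = −3001.998.
Balance: K_A = K_B − x×(3342 − 2778), so x = (K_B − K_A)/(3342 − 2778) = 15286/564 = 27.1 km.

27.1 km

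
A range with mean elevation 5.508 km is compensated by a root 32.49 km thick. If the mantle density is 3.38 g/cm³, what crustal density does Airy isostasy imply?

ρ_c h = (ρ_m − ρ_c) r → ρ_c (h + r) = ρ_m r → ρ_c = ρ_m r / (h + r).
ρ_c = 3.38 × 32.49 km / (5.508 km + 32.49 km) = 2.89 g/cm³.

2.89 g/cm³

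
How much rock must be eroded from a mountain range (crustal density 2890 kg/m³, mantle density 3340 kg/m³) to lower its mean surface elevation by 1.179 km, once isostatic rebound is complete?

Net drop Δ = e − u = e − e ρ_c/ρ_m = e (ρ_m − ρ_c)/ρ_m.
e = Δ ρ_m/(ρ_m − ρ_c) = 1.179 km × 3340/450 = 8.75 km.

8.75 km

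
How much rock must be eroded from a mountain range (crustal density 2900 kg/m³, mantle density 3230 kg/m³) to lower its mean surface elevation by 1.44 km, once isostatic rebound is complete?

14.1 km

Net drop Δ = e − u = e − e ρ_c/ρ_m = e (ρ_m − ρ_c)/ρ_m.
e = Δ ρ_m/(ρ_m − ρ_c) = 1.44 km × 3230/330 = 14.1 km.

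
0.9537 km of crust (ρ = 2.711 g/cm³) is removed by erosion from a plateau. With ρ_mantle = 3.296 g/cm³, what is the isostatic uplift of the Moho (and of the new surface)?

0.784 km

Unloading: uplift u = e ρ_c/ρ_m = 0.9537 km × 2.711/3.296 = 0.784 km.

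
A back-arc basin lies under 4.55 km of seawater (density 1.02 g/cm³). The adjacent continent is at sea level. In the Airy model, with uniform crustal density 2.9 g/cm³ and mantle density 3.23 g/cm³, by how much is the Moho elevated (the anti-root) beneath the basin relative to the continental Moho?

25.9 km

Balancing pressure at the compensation depth: replacing crust with seawater at the top is compensated by replacing crust with mantle at the base: d (ρ_c − ρ_w) = a (ρ_m − ρ_c).
a = d (ρ_c − ρ_w)/(ρ_m − ρ_c) = 4.55 km × 1.88/0.33 = 25.9 km.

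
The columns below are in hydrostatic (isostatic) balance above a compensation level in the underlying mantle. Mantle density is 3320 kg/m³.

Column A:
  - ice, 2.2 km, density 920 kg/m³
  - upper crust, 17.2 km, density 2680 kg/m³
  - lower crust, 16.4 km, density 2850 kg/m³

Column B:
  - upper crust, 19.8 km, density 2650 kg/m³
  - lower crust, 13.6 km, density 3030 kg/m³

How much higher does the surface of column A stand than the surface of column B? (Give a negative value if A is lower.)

2.04 km

For any compensation level in the mantle, the mantle terms cancel and isostasy reduces to e = (Σt_A − Σt_B) − (Σ(ρt)_A − Σ(ρt)_B) / ρ_m.
Σt_A = 35.8 km; Σt_B = 33.4 km; Σ(ρt)_A = 94860; Σ(ρt)_B = 93678 (in km·kg/m³).
e = (35.8 − 33.4) − (94860 − 93678) / 3320 = 2.04 km.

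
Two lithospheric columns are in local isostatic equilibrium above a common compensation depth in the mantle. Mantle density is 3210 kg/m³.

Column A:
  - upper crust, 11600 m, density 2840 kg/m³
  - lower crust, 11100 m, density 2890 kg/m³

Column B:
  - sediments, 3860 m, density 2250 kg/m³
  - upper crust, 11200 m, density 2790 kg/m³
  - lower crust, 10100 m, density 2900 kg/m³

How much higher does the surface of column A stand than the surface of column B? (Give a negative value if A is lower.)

−1150 m

For any compensation level in the mantle, the mantle terms cancel and isostasy reduces to e = (Σt_A − Σt_B) − (Σ(ρt)_A − Σ(ρt)_B) / ρ_m.
Σt_A = 22700 m; Σt_B = 25160 m; Σ(ρt)_A = 65023000; Σ(ρt)_B = 69223000 (in m·kg/m³).
e = (22700 − 25160) − (65023000 − 69223000) / 3210 = −1150 m.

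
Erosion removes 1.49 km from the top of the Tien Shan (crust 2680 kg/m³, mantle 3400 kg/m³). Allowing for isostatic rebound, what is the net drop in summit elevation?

Rebound u = e ρ_c/ρ_m = 1.49 km × 2680/3400 = 1.174 km.
Net surface drop = e − u = 1.49 km − 1.174 km = e (ρ_m − ρ_c)/ρ_m = 0.316 km.

0.316 km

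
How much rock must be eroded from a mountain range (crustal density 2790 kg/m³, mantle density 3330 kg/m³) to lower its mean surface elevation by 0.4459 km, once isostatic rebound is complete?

Net drop Δ = e − u = e − e ρ_c/ρ_m = e (ρ_m − ρ_c)/ρ_m.
e = Δ ρ_m/(ρ_m − ρ_c) = 0.4459 km × 3330/540 = 2.75 km.

2.75 km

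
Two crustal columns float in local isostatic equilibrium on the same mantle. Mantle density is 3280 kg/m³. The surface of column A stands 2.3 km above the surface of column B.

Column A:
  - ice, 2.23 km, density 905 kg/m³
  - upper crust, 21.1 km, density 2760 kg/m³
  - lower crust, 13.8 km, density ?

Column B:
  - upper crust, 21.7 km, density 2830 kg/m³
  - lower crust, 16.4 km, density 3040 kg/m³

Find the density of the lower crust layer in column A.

2920 kg/m³

Take the compensation level at the base of the deeper column (depth z_c below the surface of column A) and equate Σ ρ_i t_i down to z_c; mantle fills any gap and the z_c terms cancel.
Column A: 2.23×905 + 21.1×2760 + 13.8×ρ + (z_c − 37.13)×3280
Column B: 2.3×0 + 21.7×2830 + 16.4×3040 + (z_c − 2.3 − 38.1)×3280
The z_c×3280 term appears on both sides and cancels. Collect the known terms of each column as K = Σ(ρt)_known − 3280 × (depth of known layers): K_A = 60254.15 − 3280×37.13 = −61532.25; K_B = 111267 − 3280×(2.3 + 38.1) = −21245.
Balance: K_A + 13.8×ρ = K_B, so ρ = (K_B − K_A)/13.8 = 40287.2/13.8 = 2920 kg/m³.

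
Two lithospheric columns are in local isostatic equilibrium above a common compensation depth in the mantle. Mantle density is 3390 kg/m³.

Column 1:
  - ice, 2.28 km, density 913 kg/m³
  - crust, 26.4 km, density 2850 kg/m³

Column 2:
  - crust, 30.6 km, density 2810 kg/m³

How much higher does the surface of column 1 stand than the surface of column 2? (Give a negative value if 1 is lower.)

0.636 km

For any compensation level in the mantle, the mantle terms cancel and isostasy reduces to e = (Σt_1 − Σt_2) − (Σ(ρt)_1 − Σ(ρt)_2) / ρ_m.
Σt_1 = 28.68 km; Σt_2 = 30.6 km; Σ(ρt)_1 = 77321.64; Σ(ρt)_2 = 85986 (in km·kg/m³).
e = (28.68 − 30.6) − (77321.64 − 85986) / 3390 = 0.636 km.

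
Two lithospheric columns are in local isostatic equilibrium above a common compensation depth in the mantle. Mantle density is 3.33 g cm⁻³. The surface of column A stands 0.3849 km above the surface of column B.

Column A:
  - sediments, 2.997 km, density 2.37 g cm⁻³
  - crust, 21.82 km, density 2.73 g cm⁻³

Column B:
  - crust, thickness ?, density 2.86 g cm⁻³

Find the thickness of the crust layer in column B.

31.2 km

Take the compensation level at the base of the deeper column (depth z_c below the surface of column A) and equate Σ ρ_i t_i down to z_c; mantle fills any gap and the z_c terms cancel.
Column A: 2.997×2.37 + 21.82×2.73 + (z_c − 24.817)×3.33
Column B: 0.3849×0 + x×2.86 + (z_c − 0.3849 − 0 − x)×3.33
The z_c×3.33 term appears on both sides and cancels. Collect the known terms of each column as K = Σ(ρt)_known − 3.33 × (depth of known layers): K_A = 66.67149 − 3.33×24.817 = −15.96912; K_B = 0 − 3.33×(0.3849 + 0) = −1.281717.
Balance: K_A = K_B − x×(3.33 − 2.86), so x = (K_B − K_A)/(3.33 − 2.86) = 14.6874/0.47 = 31.2 km.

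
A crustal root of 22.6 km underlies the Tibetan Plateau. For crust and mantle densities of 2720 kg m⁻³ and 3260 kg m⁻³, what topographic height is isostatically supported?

4.49 km

For local isostatic compensation: ρ_c h = (ρ_m − ρ_c) r.
h = r (ρ_m − ρ_c) / ρ_c = 22.6 km × (3260 − 2720) / 2720 = 4.49 km.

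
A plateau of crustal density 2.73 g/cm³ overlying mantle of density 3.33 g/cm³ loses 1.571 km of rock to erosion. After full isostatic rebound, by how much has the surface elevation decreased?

0.283 km

Rebound u = e ρ_c/ρ_m = 1.571 km × 2.73/3.33 = 1.288 km.
Net surface drop = e − u = 1.571 km − 1.288 km = e (ρ_m − ρ_c)/ρ_m = 0.283 km.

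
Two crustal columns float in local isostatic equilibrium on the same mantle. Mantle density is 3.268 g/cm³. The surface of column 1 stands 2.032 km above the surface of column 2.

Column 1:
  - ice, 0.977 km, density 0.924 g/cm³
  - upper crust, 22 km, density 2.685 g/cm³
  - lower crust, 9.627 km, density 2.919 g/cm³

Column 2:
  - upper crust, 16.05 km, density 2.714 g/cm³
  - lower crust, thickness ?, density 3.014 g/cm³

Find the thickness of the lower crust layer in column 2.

Take the compensation level at the base of the deeper column (depth z_c below the surface of column 1) and equate Σ ρ_i t_i down to z_c; mantle fills any gap and the z_c terms cancel.
Column 1: 0.977×0.924 + 22×2.685 + 9.627×2.919 + (z_c − 32.604)×3.268
Column 2: 2.032×0 + 16.05×2.714 + x×3.014 + (z_c − 2.032 − 16.05 − x)×3.268
The z_c×3.268 term appears on both sides and cancels. Collect the known terms of each column as K = Σ(ρt)_known − 3.268 × (depth of known layers): K_1 = 88.073961 − 3.268×32.604 = −18.475911; K_2 = 43.5597 − 3.268×(2.032 + 16.05) = −15.532276.
Balance: K_1 = K_2 − x×(3.268 − 3.014), so x = (K_2 − K_1)/(3.268 − 3.014) = 2.94364/0.254 = 11.6 km.

11.6 km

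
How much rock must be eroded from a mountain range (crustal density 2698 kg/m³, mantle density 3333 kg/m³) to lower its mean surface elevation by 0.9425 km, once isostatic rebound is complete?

Net drop Δ = e − u = e − e ρ_c/ρ_m = e (ρ_m − ρ_c)/ρ_m.
e = Δ ρ_m/(ρ_m − ρ_c) = 0.9425 km × 3333/635 = 4.95 km.

4.95 km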